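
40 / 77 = 0.52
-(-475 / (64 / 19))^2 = -19885.41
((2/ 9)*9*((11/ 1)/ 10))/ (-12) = -11/ 60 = -0.18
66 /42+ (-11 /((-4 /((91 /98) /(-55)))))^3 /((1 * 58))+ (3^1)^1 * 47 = 142.57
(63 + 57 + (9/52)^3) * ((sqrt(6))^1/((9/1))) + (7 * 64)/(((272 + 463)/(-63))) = -192/5 + 5624563 * sqrt(6)/421824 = -5.74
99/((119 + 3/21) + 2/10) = 3465/4177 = 0.83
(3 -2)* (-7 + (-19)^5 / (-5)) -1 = 495211.80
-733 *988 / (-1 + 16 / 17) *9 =110803212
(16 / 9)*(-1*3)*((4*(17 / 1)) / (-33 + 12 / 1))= 1088 / 63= 17.27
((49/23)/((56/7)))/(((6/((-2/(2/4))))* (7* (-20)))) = 7/5520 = 0.00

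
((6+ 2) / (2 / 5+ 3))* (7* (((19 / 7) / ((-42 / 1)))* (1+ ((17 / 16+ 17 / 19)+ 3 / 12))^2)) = -1584375 / 144704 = -10.95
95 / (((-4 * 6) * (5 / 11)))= -209 / 24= -8.71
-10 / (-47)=10 / 47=0.21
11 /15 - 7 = -94 /15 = -6.27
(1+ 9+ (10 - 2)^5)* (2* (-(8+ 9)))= -1114452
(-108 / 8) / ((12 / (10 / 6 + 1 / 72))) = -121 / 64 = -1.89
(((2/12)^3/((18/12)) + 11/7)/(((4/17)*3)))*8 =60707/3402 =17.84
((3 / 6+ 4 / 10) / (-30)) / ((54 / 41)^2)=-1681 / 97200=-0.02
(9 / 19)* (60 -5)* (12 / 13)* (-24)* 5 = -712800 / 247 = -2885.83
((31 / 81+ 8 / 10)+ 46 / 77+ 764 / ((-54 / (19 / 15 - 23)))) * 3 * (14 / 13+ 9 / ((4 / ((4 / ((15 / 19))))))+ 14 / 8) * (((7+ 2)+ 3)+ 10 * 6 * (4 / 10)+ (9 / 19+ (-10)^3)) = -24188917340143 / 1901900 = -12718290.84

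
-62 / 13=-4.77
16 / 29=0.55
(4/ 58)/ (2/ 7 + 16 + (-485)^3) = -14/ 23159074069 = -0.00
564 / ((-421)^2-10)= 188 / 59077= 0.00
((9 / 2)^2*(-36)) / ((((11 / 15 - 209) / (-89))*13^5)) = -973215 / 1159919332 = -0.00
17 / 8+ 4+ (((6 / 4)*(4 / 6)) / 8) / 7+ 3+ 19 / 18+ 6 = 2041 / 126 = 16.20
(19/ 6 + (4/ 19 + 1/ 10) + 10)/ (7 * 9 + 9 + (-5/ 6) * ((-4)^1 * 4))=3841/ 24320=0.16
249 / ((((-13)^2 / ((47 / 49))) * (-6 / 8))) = -15604 / 8281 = -1.88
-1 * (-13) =13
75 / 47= 1.60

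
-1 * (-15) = 15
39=39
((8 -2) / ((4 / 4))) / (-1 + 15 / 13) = 39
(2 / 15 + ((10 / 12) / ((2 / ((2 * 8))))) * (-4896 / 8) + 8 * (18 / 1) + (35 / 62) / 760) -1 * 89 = -4024.87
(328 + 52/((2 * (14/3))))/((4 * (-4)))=-2335/112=-20.85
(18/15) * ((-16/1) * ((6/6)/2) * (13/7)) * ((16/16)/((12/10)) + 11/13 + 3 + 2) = -4168/35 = -119.09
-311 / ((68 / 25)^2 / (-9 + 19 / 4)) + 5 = 183.65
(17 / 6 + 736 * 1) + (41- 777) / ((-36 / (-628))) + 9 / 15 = -1088971 / 90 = -12099.68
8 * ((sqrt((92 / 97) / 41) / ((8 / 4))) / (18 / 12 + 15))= 16 * sqrt(91471) / 131241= 0.04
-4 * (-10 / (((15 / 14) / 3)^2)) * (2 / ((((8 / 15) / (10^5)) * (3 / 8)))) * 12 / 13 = 3763200000 / 13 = 289476923.08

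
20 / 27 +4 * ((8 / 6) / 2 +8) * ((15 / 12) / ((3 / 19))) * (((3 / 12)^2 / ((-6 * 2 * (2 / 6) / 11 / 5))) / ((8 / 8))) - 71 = -264479 / 864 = -306.11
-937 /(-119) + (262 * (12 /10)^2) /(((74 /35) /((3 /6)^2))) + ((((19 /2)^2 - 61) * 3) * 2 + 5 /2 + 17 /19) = 96782573 /418285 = 231.38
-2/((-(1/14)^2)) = 392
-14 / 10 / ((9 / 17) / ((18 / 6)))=-119 / 15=-7.93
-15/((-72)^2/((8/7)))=-5/1512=-0.00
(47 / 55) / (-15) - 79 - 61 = -115547 / 825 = -140.06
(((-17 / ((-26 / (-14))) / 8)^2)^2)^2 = 40213853471634241 / 13685690504052736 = 2.94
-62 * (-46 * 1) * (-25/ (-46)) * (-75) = -116250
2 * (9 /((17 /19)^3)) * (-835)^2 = 86080792950 /4913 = 17521024.41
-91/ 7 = -13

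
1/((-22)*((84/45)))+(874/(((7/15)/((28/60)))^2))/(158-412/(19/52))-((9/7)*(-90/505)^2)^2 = -3833161095201899/4133053524770632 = -0.93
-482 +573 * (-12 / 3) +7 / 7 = -2773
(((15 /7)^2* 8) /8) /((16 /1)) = 225 /784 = 0.29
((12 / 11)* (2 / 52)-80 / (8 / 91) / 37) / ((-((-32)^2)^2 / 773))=25104721 / 1387003904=0.02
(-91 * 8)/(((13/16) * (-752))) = 56/47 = 1.19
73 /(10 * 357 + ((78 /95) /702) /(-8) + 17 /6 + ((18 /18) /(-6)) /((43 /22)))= 0.02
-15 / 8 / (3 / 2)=-5 / 4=-1.25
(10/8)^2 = 25/16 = 1.56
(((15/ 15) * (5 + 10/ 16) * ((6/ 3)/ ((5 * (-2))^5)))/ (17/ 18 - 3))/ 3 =27/ 1480000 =0.00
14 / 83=0.17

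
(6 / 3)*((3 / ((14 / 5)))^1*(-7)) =-15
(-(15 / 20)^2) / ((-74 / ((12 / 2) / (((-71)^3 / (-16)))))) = 27 / 13242707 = 0.00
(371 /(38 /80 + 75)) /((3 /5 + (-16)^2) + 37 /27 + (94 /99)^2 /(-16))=2908936800 /152629490833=0.02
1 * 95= 95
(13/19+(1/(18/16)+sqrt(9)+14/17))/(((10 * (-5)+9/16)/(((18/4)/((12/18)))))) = -0.74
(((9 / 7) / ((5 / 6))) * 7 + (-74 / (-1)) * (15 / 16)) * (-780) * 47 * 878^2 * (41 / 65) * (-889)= 6352764065426646 / 5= 1270552813085329.20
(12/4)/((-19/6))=-0.95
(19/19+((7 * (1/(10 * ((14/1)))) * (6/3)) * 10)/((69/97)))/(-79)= -166/5451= -0.03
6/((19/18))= 108/19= 5.68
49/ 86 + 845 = 72719/ 86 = 845.57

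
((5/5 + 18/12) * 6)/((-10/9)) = -27/2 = -13.50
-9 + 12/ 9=-23/ 3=-7.67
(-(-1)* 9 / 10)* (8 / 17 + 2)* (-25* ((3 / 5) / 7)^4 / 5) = -0.00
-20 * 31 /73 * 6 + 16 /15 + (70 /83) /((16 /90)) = -16413199 /363540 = -45.15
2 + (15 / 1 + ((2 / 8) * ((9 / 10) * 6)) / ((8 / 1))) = 2747 / 160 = 17.17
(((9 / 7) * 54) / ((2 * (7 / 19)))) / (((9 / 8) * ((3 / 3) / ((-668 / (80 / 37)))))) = -6339654 / 245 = -25876.14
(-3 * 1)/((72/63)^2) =-147/64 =-2.30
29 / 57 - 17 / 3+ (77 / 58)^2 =-217021 / 63916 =-3.40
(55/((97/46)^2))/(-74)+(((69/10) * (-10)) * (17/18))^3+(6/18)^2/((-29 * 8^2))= -4827960542506855/17445640896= -276743.09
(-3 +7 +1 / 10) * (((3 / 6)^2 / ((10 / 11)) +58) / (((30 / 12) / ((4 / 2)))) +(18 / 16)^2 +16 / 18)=28796473 / 144000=199.98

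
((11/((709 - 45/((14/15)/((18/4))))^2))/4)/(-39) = -2156/7402423431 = -0.00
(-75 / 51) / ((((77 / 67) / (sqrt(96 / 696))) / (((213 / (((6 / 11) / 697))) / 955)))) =-975185*sqrt(29) / 38773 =-135.44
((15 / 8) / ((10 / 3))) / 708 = 3 / 3776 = 0.00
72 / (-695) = -72 / 695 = -0.10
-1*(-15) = 15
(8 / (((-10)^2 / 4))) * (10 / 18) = 8 / 45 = 0.18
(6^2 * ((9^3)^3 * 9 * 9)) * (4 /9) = 502096953744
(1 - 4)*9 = -27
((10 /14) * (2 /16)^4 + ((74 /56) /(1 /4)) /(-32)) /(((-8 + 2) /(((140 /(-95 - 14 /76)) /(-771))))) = 149815 /2855635968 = 0.00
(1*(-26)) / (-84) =13 / 42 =0.31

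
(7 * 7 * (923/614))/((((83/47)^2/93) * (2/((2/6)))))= 366.10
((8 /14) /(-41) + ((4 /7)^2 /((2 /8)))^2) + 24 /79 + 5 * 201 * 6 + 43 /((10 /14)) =236890130089 /38884195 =6092.20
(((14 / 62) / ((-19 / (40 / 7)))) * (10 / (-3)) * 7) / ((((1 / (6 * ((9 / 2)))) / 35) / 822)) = 1230906.62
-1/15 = -0.07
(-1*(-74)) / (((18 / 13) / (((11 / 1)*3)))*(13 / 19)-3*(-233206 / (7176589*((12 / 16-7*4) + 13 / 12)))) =2962.07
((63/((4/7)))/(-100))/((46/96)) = -1323/575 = -2.30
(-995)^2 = 990025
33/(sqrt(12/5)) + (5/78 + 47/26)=73/39 + 11*sqrt(15)/2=23.17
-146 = -146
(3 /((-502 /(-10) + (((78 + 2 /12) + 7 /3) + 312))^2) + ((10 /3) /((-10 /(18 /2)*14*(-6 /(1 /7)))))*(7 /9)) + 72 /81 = 489966625 /548753212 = 0.89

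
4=4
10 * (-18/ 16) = -45/ 4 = -11.25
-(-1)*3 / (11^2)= 3 / 121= 0.02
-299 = -299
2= 2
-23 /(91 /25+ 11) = -575 /366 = -1.57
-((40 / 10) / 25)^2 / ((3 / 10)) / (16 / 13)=-26 / 375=-0.07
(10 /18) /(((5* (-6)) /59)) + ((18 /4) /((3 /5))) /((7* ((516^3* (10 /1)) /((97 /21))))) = -9807135413 /8976022272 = -1.09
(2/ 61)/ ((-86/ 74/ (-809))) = 59866/ 2623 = 22.82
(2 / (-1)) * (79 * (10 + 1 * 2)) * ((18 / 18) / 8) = -237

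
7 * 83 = 581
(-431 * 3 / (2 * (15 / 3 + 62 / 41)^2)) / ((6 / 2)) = -5.08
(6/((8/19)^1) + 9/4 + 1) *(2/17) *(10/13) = 350/221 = 1.58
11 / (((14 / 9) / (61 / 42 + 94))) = 132297 / 196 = 674.98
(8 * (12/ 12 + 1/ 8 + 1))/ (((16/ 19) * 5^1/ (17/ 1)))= 68.64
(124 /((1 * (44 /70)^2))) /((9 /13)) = 493675 /1089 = 453.33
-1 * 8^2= -64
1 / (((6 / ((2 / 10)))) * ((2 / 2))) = 1 / 30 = 0.03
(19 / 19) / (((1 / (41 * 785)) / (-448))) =-14418880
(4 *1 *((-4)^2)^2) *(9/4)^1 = 2304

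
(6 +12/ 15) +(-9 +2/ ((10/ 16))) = 1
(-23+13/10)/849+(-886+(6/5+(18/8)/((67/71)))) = -1003918091/1137660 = -882.44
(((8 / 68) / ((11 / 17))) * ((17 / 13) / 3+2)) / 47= 190 / 20163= 0.01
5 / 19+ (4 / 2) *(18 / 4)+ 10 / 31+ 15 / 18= 36821 / 3534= 10.42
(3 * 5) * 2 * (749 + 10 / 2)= 22620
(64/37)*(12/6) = 128/37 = 3.46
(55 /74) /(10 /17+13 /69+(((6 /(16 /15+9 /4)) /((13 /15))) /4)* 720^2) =166900305 /60747686080018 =0.00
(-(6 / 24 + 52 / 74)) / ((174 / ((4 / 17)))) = -47 / 36482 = -0.00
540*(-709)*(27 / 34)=-5168610 / 17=-304035.88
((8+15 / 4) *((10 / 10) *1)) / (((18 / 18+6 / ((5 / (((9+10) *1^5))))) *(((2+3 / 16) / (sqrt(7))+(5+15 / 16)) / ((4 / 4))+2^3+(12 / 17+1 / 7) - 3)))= 10547270 / 250560153 - 279650 *sqrt(7) / 250560153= 0.04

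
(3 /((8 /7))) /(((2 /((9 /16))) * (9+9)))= 21 /512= 0.04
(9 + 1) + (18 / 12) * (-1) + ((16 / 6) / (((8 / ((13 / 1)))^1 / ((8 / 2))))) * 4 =467 / 6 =77.83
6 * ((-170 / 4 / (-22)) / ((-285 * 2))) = -17 / 836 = -0.02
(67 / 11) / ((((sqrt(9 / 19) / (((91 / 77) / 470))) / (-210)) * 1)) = -6097 * sqrt(19) / 5687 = -4.67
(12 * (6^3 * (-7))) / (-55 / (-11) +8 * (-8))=18144 / 59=307.53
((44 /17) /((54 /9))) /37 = 22 /1887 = 0.01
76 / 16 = 19 / 4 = 4.75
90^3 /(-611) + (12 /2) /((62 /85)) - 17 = -22765192 /18941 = -1201.90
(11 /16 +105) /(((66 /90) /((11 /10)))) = 5073 /32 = 158.53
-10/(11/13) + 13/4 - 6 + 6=-377/44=-8.57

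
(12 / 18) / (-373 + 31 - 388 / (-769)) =-769 / 393915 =-0.00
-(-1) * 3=3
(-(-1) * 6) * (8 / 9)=16 / 3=5.33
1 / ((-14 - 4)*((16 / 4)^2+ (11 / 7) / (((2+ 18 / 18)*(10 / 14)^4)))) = -625 / 202638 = -0.00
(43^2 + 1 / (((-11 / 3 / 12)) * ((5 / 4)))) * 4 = 406204 / 55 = 7385.53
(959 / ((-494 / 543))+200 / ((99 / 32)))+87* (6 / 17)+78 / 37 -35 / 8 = -118253322743 / 123047496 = -961.04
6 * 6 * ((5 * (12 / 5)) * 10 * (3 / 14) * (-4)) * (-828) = 21461760 / 7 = 3065965.71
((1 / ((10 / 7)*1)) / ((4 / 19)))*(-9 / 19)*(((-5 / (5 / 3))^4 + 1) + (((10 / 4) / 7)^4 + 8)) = -141.78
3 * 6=18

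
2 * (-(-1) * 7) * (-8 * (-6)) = 672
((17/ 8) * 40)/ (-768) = -85/ 768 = -0.11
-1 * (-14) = 14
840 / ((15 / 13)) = 728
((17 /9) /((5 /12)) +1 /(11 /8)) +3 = 1363 /165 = 8.26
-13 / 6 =-2.17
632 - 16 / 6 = 1888 / 3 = 629.33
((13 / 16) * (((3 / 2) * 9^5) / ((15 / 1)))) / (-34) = -767637 / 5440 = -141.11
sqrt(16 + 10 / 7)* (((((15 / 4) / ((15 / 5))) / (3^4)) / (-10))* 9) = -sqrt(854) / 504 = -0.06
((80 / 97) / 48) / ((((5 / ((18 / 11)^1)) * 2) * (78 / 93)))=93 / 27742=0.00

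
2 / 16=1 / 8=0.12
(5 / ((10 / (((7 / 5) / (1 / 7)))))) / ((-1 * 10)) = -49 / 100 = -0.49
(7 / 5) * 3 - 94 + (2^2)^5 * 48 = 245311 / 5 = 49062.20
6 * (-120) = -720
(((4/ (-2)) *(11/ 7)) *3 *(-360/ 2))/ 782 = 5940/ 2737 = 2.17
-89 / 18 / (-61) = 89 / 1098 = 0.08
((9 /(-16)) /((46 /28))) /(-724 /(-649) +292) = -5841 /5000384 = -0.00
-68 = -68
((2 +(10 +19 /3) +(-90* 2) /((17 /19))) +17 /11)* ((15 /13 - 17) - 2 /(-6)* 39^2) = -649405580 /7293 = -89045.05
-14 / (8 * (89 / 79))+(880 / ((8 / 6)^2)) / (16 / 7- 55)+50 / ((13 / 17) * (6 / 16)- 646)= -14126525661 / 1281776932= -11.02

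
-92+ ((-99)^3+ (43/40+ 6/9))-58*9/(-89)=-10363694639/10680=-970383.39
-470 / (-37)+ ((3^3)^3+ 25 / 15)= 2186408 / 111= 19697.37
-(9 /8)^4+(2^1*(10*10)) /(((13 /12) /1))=9745107 /53248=183.01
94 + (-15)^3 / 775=2779 / 31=89.65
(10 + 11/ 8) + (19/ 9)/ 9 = 7523/ 648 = 11.61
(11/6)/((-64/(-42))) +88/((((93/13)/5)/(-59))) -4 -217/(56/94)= -23783383/5952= -3995.86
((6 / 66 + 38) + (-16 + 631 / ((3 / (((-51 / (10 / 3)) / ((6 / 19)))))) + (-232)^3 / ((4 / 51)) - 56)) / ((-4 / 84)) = 735603868503 / 220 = 3343653947.74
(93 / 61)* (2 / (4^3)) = 93 / 1952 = 0.05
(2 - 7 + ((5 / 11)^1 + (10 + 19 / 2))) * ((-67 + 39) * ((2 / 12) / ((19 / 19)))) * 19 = -43757 / 33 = -1325.97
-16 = -16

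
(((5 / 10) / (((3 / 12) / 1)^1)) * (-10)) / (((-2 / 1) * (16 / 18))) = 45 / 4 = 11.25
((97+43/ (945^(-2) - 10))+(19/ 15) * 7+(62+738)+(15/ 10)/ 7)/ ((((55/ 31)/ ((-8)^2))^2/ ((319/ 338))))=48261994175233829888/ 43578498838875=1107472.62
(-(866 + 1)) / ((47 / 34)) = -29478 / 47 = -627.19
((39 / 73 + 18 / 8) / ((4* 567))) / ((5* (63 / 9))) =271 / 7726320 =0.00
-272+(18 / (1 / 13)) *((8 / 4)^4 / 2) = 1600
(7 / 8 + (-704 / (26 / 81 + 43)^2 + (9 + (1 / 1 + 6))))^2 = 21831792095757609 / 80191451881024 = 272.25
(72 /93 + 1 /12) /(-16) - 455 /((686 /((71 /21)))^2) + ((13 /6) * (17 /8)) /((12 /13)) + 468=1159070429977 /2450863968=472.92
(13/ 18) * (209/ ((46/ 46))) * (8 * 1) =10868/ 9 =1207.56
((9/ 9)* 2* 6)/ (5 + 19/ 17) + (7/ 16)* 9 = 1227/ 208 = 5.90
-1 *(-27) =27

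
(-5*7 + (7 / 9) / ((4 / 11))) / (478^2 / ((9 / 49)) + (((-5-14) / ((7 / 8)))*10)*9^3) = -8281 / 273589168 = -0.00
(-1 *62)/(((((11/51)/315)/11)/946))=-942244380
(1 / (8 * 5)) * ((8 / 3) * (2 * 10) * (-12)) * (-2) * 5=160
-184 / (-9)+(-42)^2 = 16060 / 9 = 1784.44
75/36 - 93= -1091/12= -90.92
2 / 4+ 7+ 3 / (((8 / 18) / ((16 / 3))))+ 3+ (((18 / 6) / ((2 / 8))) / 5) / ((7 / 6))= 3399 / 70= 48.56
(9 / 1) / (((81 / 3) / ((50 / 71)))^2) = 2500 / 408321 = 0.01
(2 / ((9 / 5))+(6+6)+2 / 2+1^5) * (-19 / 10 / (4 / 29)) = -9367 / 45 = -208.16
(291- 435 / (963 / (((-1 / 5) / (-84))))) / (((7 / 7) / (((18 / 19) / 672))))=7846495 / 19126464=0.41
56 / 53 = 1.06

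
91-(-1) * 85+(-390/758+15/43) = 2865572/16297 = 175.83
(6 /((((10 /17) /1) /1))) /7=51 /35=1.46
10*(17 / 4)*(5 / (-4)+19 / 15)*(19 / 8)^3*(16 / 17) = 6859 / 768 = 8.93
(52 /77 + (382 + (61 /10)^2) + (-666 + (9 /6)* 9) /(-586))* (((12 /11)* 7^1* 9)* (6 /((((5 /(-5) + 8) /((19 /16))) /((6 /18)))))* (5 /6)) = 81209217213 /9926840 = 8180.77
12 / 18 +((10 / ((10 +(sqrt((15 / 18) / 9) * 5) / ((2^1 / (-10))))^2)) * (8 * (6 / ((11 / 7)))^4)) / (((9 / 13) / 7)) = 512096256 * sqrt(30) / 190333 +3968919014 / 259545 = 30028.46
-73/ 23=-3.17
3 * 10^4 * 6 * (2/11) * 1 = 360000/11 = 32727.27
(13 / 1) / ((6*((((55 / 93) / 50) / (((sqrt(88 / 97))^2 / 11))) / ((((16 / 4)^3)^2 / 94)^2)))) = 67612180480 / 2357003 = 28685.66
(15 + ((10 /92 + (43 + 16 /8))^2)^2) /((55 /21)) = 77861589970353 /49252016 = 1580881.28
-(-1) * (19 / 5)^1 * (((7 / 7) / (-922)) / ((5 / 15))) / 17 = -0.00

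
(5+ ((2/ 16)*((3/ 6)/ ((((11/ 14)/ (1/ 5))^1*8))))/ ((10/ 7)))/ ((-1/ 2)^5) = -160.04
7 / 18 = 0.39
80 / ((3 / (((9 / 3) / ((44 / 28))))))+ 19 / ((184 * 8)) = 824529 / 16192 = 50.92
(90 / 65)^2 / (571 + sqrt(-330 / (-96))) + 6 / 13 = 136618314 / 293868523-432 * sqrt(55) / 293868523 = 0.46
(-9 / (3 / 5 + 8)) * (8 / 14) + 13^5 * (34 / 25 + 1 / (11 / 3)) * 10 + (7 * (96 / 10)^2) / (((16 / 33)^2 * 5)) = 2509220793127 / 413875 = 6062750.33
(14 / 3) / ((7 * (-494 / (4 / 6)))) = -2 / 2223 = -0.00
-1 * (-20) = 20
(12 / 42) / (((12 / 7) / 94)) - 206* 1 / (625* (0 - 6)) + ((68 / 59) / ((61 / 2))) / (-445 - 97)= 9583540254 / 609580625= 15.72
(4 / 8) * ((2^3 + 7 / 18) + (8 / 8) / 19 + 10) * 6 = 6307 / 114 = 55.32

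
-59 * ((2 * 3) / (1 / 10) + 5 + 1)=-3894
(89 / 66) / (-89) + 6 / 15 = 127 / 330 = 0.38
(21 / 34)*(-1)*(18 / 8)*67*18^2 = -1025703 / 34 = -30167.74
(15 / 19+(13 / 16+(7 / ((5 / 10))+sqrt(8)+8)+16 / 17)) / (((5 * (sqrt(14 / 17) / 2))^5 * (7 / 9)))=41616 * sqrt(119) / 7503125+19406367 * sqrt(238) / 570237500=0.59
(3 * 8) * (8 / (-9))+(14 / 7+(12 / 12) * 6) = -40 / 3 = -13.33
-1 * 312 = -312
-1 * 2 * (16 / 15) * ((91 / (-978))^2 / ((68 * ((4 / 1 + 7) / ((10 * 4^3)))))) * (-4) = 8479744 / 134146881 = 0.06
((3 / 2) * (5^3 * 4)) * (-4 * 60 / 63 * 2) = -40000 / 7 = -5714.29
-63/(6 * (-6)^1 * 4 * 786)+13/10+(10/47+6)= 22204573/2955360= 7.51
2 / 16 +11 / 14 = 51 / 56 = 0.91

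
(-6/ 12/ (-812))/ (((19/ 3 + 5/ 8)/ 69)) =207/ 33901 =0.01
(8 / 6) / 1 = 4 / 3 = 1.33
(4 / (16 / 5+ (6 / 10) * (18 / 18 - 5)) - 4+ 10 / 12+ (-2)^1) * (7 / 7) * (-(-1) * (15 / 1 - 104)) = 89 / 6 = 14.83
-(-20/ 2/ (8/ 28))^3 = 42875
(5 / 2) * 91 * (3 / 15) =91 / 2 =45.50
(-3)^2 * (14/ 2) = 63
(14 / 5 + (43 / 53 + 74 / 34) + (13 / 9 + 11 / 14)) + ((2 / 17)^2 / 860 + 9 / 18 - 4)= 4.52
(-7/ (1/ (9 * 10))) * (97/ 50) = -6111/ 5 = -1222.20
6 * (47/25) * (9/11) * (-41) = -104058/275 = -378.39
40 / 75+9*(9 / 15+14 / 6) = 26.93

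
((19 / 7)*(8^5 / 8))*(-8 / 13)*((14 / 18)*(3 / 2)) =-311296 / 39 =-7981.95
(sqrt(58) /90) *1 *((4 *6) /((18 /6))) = 0.68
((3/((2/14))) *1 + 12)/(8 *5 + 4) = 3/4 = 0.75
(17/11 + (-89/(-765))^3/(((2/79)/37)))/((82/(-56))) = -530439987098/201911403375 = -2.63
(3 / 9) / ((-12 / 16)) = -4 / 9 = -0.44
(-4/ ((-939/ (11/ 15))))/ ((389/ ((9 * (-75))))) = -660/ 121757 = -0.01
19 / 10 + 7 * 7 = 509 / 10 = 50.90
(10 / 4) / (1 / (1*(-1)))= -5 / 2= -2.50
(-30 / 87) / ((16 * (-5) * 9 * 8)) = 1 / 16704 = 0.00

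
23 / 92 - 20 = -79 / 4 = -19.75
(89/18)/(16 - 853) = -89/15066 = -0.01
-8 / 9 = -0.89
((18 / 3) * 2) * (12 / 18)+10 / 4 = 21 / 2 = 10.50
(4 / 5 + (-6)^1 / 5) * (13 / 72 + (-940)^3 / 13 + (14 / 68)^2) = 17282791811693 / 676260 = 25556430.68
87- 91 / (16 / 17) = -155 / 16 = -9.69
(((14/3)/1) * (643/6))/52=4501/468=9.62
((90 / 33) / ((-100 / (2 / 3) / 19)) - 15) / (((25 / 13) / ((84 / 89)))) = -921648 / 122375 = -7.53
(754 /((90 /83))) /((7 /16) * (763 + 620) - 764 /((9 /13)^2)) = -4505904 /6408475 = -0.70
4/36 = 1/9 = 0.11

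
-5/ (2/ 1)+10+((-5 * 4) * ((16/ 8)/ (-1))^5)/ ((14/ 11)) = 7145/ 14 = 510.36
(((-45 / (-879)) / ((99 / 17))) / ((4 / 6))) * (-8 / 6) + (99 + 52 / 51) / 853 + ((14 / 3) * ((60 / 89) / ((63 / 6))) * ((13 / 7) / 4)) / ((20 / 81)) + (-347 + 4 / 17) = -10077433656369 / 29116978429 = -346.10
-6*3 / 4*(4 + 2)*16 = -432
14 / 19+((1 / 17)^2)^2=1169313 / 1586899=0.74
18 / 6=3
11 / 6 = 1.83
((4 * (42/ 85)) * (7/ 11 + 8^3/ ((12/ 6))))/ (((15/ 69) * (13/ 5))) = 897.41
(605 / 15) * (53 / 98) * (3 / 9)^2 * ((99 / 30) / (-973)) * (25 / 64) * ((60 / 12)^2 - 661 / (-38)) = -0.14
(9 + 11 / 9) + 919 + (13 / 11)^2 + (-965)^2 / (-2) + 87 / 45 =-5060364631 / 10890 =-464679.95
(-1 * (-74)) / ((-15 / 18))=-88.80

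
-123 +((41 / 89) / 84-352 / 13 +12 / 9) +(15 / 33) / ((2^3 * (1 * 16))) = -148.73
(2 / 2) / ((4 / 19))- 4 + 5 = 23 / 4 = 5.75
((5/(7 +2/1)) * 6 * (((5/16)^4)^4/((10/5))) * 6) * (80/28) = 3814697265625/16140901064495857664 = 0.00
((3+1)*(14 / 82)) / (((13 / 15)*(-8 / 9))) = -945 / 1066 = -0.89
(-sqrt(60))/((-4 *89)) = sqrt(15)/178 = 0.02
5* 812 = 4060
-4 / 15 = -0.27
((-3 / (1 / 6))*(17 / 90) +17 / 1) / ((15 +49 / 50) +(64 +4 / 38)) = 12920 / 76081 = 0.17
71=71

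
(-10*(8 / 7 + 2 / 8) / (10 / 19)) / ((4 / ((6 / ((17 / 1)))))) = -2223 / 952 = -2.34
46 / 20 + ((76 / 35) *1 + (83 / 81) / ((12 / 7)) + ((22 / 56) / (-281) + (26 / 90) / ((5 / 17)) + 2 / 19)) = 1397494531 / 227040975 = 6.16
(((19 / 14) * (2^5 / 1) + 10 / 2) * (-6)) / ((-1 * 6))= 339 / 7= 48.43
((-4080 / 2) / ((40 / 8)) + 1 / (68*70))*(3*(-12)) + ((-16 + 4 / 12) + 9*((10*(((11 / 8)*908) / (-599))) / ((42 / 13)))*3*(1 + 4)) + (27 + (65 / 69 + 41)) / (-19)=2148986274224 / 155748985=13797.75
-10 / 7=-1.43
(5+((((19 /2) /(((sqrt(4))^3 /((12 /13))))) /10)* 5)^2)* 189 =10835181 /10816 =1001.77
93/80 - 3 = -147/80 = -1.84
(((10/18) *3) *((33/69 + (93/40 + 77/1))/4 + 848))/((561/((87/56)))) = 8420701/2102016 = 4.01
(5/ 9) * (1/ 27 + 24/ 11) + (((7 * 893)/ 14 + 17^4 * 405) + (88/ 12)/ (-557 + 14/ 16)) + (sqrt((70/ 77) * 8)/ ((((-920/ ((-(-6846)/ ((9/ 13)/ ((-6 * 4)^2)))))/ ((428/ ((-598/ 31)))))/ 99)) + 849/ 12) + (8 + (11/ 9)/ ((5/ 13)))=2681807582147927/ 79281180 + 13079912832 * sqrt(55)/ 2645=70500723.59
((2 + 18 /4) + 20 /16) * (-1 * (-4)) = 31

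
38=38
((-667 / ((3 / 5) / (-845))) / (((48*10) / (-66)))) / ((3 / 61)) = -2626289.34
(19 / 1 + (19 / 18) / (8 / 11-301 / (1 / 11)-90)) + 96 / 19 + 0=307673107 / 12791826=24.05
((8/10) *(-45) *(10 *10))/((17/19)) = -68400/17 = -4023.53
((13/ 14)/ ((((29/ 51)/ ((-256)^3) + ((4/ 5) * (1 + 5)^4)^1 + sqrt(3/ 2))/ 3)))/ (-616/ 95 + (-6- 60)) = -17576943723492567574118400/ 474181478507552546606451784901 + 8476535360757694464000 * sqrt(6)/ 474181478507552546606451784901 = -0.00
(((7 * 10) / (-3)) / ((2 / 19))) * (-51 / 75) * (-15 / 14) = -161.50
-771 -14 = -785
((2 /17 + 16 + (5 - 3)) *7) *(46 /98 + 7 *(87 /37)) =1350448 /629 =2146.98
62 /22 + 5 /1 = 7.82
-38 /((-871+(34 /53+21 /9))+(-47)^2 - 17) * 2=-3021 /52628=-0.06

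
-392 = -392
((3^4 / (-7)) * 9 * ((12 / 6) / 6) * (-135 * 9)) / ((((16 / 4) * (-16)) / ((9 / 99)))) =-295245 / 4928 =-59.91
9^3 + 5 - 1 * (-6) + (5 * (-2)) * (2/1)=720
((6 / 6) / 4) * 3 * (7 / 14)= 3 / 8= 0.38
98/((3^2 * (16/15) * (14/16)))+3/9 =12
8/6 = 4/3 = 1.33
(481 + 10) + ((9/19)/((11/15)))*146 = 122329/209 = 585.31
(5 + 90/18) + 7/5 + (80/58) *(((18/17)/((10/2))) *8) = 33861/2465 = 13.74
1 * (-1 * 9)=-9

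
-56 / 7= -8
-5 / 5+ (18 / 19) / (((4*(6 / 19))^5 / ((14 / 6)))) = -414857 / 1327104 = -0.31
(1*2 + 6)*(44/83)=352/83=4.24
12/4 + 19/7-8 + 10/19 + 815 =108161/133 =813.24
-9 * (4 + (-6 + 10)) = -72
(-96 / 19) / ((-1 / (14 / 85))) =1344 / 1615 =0.83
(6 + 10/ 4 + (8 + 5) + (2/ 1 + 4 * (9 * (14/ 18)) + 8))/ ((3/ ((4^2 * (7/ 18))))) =3332/ 27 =123.41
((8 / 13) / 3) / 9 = 8 / 351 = 0.02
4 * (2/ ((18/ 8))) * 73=2336/ 9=259.56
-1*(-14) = 14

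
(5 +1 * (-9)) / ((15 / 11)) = -44 / 15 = -2.93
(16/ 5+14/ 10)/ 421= 23/ 2105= 0.01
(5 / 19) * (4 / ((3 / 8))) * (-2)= -320 / 57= -5.61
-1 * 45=-45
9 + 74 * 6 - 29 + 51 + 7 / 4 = 1907 / 4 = 476.75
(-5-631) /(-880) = 159 /220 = 0.72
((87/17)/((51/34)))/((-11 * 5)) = -58/935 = -0.06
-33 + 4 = -29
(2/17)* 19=38/17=2.24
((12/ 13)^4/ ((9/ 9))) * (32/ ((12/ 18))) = 995328/ 28561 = 34.85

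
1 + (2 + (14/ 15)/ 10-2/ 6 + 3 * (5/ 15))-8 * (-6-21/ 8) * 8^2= 110494/ 25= 4419.76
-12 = -12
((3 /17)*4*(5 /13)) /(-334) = -30 /36907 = -0.00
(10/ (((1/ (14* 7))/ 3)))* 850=2499000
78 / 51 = 26 / 17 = 1.53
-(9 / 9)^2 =-1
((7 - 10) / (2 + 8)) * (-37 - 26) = 189 / 10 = 18.90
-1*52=-52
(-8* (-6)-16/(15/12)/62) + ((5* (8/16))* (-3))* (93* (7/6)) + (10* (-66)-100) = -946093/620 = -1525.96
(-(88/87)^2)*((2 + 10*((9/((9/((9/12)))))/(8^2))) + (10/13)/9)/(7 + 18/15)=-19957135/72616986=-0.27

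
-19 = -19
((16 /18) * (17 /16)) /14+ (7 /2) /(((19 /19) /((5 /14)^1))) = 83 /63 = 1.32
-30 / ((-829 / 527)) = 15810 / 829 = 19.07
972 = 972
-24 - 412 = -436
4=4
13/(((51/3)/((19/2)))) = 247/34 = 7.26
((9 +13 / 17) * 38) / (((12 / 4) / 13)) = 82004 / 51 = 1607.92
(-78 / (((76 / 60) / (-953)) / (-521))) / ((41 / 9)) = -5228281890 / 779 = -6711530.03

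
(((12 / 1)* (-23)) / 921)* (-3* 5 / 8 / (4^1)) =345 / 2456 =0.14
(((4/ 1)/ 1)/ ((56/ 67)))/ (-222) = -67/ 3108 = -0.02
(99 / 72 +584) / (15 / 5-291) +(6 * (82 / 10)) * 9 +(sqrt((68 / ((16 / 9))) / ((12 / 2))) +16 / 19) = sqrt(102) / 4 +32219833 / 72960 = 444.13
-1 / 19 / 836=-1 / 15884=-0.00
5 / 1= 5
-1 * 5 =-5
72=72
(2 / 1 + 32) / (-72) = -17 / 36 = -0.47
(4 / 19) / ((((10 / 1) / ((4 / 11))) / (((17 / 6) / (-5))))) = -0.00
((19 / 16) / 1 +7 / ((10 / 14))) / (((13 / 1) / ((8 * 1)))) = 879 / 130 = 6.76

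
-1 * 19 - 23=-42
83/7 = 11.86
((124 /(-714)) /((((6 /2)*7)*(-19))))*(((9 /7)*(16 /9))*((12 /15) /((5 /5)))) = 3968 /4985505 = 0.00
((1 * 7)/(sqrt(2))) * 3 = 21 * sqrt(2)/2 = 14.85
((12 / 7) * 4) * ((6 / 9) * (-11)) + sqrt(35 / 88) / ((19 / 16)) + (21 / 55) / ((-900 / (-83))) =-5803933 / 115500 + 4 * sqrt(770) / 209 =-49.72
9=9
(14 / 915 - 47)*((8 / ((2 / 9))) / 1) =-515892 / 305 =-1691.45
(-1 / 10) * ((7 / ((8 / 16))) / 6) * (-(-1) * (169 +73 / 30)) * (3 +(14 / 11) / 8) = -5004139 / 39600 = -126.37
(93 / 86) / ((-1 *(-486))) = 31 / 13932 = 0.00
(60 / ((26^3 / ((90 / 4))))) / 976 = 675 / 8577088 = 0.00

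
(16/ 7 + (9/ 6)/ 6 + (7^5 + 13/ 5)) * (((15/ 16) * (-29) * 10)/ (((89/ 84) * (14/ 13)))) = -4005869.13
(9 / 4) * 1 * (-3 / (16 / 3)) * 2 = -81 / 32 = -2.53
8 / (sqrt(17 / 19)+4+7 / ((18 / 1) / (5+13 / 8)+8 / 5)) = 1.22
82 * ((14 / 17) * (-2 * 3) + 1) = -5494 / 17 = -323.18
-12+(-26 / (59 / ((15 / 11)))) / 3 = -7918 / 649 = -12.20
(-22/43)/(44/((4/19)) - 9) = -11/4300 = -0.00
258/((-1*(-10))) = 129/5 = 25.80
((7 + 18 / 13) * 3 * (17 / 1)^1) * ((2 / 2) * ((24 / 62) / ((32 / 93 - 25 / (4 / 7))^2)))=297784512 / 3389432917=0.09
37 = 37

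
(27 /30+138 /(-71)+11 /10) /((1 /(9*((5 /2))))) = 90 /71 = 1.27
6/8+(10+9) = 79/4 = 19.75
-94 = -94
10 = 10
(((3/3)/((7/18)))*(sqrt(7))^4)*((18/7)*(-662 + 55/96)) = -1714419/8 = -214302.38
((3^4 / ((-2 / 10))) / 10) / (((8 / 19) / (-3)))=4617 / 16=288.56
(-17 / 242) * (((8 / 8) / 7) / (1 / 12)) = -102 / 847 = -0.12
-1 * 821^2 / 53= -12717.75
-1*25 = -25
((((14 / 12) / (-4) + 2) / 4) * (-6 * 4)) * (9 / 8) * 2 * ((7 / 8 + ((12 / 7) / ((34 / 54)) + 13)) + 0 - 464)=157167063 / 15232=10318.22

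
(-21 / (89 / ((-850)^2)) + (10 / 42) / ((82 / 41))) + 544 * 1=-635211083 / 3738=-169933.41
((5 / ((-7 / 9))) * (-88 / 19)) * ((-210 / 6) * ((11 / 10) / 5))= -4356 / 19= -229.26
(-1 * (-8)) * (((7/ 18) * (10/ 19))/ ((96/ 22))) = 385/ 1026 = 0.38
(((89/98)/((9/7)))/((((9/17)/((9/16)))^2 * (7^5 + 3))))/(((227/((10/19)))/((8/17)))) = 1513/29232616896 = 0.00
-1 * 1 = -1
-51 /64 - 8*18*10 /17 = -93027 /1088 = -85.50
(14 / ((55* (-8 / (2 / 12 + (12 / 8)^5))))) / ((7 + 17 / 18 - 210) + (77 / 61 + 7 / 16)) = 190869 / 154873400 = 0.00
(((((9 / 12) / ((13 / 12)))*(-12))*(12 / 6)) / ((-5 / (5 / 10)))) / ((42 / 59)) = 2.33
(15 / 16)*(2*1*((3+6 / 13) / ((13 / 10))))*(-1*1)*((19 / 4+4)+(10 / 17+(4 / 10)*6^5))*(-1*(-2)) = -715979925 / 22984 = -31151.23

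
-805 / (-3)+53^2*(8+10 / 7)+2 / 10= 2809106 / 105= 26753.39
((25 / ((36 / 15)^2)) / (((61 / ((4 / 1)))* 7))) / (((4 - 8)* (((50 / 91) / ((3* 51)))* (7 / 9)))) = -49725 / 13664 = -3.64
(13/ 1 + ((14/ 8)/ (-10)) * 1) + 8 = 833/ 40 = 20.82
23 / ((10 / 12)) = 138 / 5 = 27.60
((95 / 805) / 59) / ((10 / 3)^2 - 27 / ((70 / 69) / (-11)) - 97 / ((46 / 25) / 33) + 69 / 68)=-58140 / 41704982549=-0.00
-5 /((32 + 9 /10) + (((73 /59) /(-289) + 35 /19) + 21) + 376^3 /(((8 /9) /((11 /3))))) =-16198450 /710380535818711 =-0.00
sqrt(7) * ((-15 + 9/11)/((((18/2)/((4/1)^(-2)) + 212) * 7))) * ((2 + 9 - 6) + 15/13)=-240 * sqrt(7)/6853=-0.09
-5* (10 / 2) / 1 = -25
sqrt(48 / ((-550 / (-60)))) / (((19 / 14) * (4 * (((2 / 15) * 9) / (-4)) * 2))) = -14 * sqrt(110) / 209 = -0.70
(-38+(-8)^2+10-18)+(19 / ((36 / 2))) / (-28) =17.96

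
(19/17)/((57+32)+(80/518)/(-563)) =2770523/220620441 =0.01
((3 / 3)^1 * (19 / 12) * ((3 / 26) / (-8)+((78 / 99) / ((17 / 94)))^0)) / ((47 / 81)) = 105165 / 39104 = 2.69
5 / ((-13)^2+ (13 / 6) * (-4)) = 15 / 481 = 0.03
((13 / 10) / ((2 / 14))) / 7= 13 / 10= 1.30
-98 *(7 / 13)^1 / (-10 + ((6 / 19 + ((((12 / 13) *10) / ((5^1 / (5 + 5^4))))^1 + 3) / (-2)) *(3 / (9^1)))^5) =1552442444408128 / 8134634586202082747794115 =0.00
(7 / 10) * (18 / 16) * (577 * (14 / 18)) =28273 / 80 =353.41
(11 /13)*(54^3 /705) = 577368 /3055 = 188.99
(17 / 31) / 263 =17 / 8153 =0.00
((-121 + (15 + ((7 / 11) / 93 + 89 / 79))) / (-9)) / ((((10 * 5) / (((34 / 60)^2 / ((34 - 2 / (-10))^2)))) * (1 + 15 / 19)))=72037517 / 2014913280600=0.00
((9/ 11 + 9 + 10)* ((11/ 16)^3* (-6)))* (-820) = 8111235/ 256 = 31684.51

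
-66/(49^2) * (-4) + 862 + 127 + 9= 2396462/2401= 998.11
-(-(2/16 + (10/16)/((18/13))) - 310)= 44723/144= 310.58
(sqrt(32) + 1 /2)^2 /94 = 2*sqrt(2) /47 + 129 /376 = 0.40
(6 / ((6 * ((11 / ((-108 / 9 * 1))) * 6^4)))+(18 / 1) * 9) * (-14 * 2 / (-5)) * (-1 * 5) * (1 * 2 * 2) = -5388740 / 297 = -18143.91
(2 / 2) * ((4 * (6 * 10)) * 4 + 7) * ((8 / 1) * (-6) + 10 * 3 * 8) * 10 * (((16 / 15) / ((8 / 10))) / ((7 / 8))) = 19804160 / 7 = 2829165.71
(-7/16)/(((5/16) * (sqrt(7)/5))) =-sqrt(7) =-2.65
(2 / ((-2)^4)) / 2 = 1 / 16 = 0.06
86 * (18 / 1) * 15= 23220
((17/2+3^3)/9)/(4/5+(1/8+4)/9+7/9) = 1420/733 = 1.94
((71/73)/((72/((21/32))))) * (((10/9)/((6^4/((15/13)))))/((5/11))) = 0.00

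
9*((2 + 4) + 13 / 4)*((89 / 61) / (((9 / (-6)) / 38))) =-187701 / 61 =-3077.07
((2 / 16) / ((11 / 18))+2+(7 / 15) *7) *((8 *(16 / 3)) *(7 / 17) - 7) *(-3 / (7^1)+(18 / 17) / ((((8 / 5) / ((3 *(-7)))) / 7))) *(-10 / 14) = 55981333 / 13872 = 4035.56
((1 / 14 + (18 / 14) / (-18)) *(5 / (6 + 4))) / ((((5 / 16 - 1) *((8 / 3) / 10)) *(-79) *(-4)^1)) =0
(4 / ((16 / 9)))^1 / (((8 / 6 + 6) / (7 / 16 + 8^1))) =3645 / 1408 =2.59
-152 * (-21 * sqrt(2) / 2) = 1596 * sqrt(2) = 2257.08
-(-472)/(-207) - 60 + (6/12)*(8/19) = -244120/3933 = -62.07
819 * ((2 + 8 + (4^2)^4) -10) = 53673984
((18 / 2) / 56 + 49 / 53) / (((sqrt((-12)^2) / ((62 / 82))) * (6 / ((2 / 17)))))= 99851 / 74473056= 0.00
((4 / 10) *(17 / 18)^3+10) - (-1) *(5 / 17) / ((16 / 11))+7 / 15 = 10911631 / 991440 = 11.01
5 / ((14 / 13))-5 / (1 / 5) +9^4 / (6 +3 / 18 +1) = 538869 / 602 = 895.13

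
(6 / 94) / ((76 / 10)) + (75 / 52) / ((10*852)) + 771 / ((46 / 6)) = 61012071479 / 606639904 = 100.57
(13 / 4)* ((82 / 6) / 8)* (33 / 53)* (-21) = -72.60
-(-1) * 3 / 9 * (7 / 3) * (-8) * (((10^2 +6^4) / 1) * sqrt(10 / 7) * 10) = -111680 * sqrt(70) / 9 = -103820.21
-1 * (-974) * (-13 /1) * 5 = -63310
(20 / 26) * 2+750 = 9770 / 13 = 751.54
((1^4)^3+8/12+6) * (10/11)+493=16499/33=499.97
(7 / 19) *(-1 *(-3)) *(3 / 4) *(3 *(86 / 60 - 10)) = -16191 / 760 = -21.30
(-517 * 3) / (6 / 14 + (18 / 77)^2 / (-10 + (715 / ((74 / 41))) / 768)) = -1652208253465 / 450399379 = -3668.32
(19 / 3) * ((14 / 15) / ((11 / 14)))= 7.52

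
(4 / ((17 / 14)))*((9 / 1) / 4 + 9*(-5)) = -2394 / 17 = -140.82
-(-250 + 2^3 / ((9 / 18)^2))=218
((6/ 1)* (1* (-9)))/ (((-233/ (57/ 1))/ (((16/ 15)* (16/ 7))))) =262656/ 8155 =32.21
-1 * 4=-4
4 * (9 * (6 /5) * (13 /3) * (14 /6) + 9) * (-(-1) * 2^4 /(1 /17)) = 643008 /5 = 128601.60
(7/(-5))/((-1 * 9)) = 7/45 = 0.16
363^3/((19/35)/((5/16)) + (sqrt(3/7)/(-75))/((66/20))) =1381153244625 *sqrt(21)/150961186 + 2078359402511700/75480593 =27576943.15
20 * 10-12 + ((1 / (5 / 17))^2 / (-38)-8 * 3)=155511 / 950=163.70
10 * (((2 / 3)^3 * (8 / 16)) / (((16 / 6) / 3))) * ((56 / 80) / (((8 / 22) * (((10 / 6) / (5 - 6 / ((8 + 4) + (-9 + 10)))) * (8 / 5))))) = 5.46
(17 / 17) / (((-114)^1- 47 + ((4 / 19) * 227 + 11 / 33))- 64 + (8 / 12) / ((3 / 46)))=-171 / 28498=-0.01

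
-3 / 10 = -0.30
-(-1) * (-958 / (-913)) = 958 / 913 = 1.05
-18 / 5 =-3.60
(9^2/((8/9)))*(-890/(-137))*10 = 1622025/274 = 5919.80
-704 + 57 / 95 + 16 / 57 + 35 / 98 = -2804021 / 3990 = -702.76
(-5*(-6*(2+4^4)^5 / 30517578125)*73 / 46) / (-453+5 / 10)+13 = 1150886518634491 / 127044677734375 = 9.06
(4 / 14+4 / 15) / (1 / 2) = 116 / 105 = 1.10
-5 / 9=-0.56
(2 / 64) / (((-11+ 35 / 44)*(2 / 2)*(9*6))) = -11 / 193968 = -0.00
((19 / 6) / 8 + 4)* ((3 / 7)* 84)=633 / 4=158.25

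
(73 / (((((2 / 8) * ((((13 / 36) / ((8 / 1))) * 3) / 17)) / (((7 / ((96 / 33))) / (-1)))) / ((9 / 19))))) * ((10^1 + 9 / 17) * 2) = -217330344 / 247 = -879879.94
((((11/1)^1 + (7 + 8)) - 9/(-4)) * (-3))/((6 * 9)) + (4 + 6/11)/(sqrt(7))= -113/72 + 50 * sqrt(7)/77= 0.15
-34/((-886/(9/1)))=153/443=0.35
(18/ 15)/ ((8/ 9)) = 27/ 20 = 1.35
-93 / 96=-31 / 32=-0.97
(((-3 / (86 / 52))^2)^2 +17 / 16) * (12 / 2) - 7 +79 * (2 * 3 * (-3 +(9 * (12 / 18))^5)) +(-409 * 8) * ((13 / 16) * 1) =100698946505031 / 27350408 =3681807.84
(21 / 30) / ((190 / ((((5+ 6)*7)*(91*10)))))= 49049 / 190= 258.15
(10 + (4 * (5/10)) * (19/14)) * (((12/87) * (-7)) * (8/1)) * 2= -5696/29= -196.41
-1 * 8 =-8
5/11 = 0.45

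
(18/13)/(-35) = -18/455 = -0.04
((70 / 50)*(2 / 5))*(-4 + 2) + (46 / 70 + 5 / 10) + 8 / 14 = 213 / 350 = 0.61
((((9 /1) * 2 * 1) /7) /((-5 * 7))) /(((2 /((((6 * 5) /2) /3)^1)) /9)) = -81 /49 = -1.65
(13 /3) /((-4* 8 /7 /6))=-91 /16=-5.69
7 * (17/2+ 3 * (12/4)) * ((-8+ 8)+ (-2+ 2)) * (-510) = 0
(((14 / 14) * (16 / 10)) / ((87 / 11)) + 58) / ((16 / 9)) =37977 / 1160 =32.74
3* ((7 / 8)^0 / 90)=1 / 30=0.03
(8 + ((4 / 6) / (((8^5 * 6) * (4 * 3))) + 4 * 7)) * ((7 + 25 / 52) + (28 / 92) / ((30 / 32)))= 3567994511513 / 12697731072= 280.99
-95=-95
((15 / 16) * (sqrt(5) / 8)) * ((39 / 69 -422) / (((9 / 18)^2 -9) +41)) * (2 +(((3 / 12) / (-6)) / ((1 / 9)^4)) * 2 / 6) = 1502415 * sqrt(5) / 11008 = 305.19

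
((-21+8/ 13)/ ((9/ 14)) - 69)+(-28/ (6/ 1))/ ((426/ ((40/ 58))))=-24263017/ 240903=-100.72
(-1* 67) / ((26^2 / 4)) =-0.40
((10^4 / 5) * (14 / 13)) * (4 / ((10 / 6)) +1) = 95200 / 13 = 7323.08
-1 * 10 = -10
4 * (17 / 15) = 68 / 15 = 4.53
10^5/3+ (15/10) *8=100036/3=33345.33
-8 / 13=-0.62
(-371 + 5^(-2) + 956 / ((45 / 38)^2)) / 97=125854 / 39285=3.20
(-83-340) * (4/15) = -564/5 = -112.80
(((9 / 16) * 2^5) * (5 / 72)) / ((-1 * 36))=-5 / 144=-0.03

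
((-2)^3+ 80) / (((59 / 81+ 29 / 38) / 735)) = 162887760 / 4591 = 35479.80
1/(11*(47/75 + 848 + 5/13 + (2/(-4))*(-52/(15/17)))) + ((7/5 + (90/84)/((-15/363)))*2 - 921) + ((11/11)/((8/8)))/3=-959324369621/989275980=-969.72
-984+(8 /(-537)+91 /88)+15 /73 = -3390268253 /3449688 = -982.78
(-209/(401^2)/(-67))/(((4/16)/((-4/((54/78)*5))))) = -43472/484815015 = -0.00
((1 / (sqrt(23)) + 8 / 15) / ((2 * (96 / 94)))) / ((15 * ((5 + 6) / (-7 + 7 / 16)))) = -329 / 31680- 329 * sqrt(23) / 388608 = -0.01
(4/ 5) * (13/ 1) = 52/ 5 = 10.40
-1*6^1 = -6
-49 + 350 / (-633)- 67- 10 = -80108 / 633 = -126.55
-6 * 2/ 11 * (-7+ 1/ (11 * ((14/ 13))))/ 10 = 639/ 847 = 0.75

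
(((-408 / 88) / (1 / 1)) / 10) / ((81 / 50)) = -85 / 297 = -0.29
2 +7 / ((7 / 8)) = 10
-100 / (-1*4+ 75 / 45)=300 / 7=42.86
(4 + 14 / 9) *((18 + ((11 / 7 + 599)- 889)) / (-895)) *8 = 50480 / 3759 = 13.43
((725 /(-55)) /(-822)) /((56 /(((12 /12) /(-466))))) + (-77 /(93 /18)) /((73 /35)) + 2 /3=-3459489010631 /533977552416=-6.48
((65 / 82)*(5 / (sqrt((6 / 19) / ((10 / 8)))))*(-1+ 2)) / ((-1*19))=-325*sqrt(570) / 18696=-0.42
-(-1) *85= 85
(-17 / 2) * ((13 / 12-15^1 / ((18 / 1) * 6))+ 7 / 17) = -415 / 36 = -11.53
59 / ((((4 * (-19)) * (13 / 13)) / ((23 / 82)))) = -1357 / 6232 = -0.22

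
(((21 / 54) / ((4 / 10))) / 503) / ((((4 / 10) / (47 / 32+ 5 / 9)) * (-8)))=-102025 / 83441664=-0.00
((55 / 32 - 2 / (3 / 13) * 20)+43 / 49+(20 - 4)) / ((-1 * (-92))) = -727883 / 432768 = -1.68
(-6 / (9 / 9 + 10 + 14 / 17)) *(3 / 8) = -51 / 268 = -0.19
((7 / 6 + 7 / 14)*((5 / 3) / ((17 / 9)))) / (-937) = -25 / 15929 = -0.00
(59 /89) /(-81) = -59 /7209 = -0.01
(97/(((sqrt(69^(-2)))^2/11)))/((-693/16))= -821008/7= -117286.86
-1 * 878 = -878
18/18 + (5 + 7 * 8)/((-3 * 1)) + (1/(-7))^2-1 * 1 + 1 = -2839/147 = -19.31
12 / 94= 6 / 47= 0.13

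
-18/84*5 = -1.07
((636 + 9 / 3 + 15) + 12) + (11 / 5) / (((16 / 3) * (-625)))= 33299967 / 50000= 666.00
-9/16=-0.56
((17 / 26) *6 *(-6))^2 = 93636 / 169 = 554.06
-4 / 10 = -2 / 5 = -0.40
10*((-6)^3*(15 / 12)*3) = -8100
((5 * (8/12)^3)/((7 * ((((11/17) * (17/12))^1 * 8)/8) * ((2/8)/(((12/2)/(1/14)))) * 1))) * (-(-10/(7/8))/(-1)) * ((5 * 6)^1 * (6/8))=-1536000/77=-19948.05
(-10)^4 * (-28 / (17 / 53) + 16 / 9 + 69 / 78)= -1683325000 / 1989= -846317.24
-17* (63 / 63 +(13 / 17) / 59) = -1016 / 59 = -17.22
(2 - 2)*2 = 0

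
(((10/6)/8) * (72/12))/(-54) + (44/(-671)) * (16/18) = -1073/13176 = -0.08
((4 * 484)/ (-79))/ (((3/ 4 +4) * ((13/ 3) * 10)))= -11616/ 97565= -0.12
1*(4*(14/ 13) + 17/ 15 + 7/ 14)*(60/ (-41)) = -4634/ 533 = -8.69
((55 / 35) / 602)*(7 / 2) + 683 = 822343 / 1204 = 683.01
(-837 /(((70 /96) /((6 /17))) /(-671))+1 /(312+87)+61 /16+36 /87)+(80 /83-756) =354087230696569 /1306134480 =271095.54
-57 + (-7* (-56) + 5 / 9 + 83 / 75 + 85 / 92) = 6988033 / 20700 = 337.59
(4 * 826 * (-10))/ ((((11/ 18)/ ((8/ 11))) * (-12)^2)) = -33040/ 121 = -273.06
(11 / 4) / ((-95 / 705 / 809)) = -1254759 / 76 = -16509.99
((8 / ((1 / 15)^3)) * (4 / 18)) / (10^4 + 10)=600 / 1001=0.60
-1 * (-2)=2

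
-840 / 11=-76.36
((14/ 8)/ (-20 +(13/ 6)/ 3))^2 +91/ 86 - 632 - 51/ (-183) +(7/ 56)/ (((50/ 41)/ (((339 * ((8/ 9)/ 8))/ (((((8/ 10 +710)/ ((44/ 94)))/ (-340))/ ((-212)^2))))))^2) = 957719809232043427999239789089/ 79310431444248155772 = 12075584406.64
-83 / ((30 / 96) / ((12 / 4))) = -3984 / 5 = -796.80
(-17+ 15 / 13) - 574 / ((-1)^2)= -7668 / 13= -589.85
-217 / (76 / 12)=-651 / 19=-34.26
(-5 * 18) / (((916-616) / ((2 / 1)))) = -3 / 5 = -0.60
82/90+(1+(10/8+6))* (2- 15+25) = 4496/45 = 99.91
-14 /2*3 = -21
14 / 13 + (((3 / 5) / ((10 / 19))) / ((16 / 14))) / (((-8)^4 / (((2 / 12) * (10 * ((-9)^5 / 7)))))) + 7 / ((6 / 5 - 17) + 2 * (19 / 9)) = -6550590343 / 2219376640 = -2.95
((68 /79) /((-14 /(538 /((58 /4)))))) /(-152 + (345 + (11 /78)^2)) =-222577056 /18832778321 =-0.01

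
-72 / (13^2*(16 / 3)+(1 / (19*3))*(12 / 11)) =-11286 / 141287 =-0.08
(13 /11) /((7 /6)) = 78 /77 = 1.01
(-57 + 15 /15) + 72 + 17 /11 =193 /11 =17.55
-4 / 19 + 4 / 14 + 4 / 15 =682 / 1995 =0.34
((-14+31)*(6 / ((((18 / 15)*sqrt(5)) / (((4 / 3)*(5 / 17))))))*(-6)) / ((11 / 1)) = -40*sqrt(5) / 11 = -8.13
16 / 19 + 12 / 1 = 244 / 19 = 12.84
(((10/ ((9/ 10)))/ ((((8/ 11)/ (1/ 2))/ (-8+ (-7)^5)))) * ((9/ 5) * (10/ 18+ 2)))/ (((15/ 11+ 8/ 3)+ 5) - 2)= -77993575/ 928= -84044.80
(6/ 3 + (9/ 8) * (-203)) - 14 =-1923/ 8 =-240.38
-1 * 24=-24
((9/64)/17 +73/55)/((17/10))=79919/101728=0.79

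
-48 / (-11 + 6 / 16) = 384 / 85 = 4.52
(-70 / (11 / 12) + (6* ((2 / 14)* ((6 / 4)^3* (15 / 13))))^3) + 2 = -19721201867 / 530513984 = -37.17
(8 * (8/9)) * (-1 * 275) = -17600/9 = -1955.56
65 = 65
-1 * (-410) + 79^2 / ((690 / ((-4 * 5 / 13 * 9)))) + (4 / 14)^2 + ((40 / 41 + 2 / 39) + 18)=547597844 / 1802073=303.87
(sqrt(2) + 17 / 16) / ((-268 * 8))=-sqrt(2) / 2144 - 17 / 34304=-0.00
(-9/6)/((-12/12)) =3/2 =1.50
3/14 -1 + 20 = 19.21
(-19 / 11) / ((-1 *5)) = 19 / 55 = 0.35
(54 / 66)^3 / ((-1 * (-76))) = 729 / 101156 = 0.01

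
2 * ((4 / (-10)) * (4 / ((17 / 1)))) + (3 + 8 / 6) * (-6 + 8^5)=36201962 / 255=141968.48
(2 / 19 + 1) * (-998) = -1103.05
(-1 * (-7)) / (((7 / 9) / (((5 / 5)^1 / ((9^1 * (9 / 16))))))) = 16 / 9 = 1.78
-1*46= -46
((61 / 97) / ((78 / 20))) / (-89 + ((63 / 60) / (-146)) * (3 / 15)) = -8906000 / 4915709643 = -0.00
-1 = -1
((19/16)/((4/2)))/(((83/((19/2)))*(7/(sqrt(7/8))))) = 361*sqrt(14)/148736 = 0.01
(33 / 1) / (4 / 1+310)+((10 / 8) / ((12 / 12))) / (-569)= 36769 / 357332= 0.10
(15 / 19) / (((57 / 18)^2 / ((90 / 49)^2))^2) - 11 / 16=-136609063504289 / 228387487860784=-0.60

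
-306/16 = -153/8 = -19.12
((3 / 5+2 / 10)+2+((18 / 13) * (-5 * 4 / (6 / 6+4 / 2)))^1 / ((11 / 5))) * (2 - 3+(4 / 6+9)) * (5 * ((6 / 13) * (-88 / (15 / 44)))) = 1405184 / 195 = 7206.07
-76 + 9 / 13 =-979 / 13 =-75.31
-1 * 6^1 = -6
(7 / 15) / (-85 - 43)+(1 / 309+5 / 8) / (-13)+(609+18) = 1611808147 / 2570880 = 626.95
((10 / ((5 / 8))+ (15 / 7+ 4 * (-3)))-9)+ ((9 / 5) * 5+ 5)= 78 / 7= 11.14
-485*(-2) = 970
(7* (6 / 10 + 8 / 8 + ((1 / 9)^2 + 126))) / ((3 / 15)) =361781 / 81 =4466.43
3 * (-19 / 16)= -57 / 16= -3.56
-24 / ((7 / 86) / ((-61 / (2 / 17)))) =1070184 / 7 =152883.43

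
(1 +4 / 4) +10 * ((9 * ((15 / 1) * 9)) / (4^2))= 6091 / 8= 761.38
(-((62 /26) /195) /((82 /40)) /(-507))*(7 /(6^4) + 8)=321625 /3414638916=0.00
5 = 5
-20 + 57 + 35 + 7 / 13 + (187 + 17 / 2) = 268.04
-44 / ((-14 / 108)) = 2376 / 7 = 339.43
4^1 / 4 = 1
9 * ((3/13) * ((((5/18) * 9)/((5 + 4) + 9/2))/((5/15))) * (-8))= -120/13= -9.23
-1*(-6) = 6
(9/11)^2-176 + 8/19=-402117/2299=-174.91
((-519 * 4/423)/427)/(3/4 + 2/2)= -2768/421449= -0.01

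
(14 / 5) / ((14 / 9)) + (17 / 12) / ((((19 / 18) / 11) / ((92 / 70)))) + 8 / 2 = 3352 / 133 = 25.20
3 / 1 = 3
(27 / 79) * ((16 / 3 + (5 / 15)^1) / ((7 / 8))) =2.21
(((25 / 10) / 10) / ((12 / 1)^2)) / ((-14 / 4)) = -1 / 2016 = -0.00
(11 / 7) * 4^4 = 2816 / 7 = 402.29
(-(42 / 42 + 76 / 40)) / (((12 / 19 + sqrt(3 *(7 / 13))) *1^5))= 14326 / 9515-10469 *sqrt(273) / 57090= -1.52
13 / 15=0.87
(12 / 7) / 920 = 3 / 1610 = 0.00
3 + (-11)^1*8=-85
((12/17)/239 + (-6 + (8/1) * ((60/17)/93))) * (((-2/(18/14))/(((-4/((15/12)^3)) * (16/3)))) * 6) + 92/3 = 4991688487/193463808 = 25.80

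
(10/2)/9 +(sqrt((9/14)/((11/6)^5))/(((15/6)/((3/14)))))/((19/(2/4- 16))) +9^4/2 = 3281.04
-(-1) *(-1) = -1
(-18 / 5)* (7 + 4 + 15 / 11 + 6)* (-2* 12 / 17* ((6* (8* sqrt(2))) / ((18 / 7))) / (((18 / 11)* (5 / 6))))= 542976* sqrt(2) / 425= 1806.79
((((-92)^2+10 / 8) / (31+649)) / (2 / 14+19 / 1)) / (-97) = -237027 / 35354560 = -0.01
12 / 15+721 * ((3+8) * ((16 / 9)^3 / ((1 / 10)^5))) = 16242688002916 / 3645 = 4456155830.70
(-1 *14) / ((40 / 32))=-56 / 5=-11.20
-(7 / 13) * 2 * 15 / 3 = -70 / 13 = -5.38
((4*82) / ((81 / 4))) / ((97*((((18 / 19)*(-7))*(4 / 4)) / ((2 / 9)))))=-0.01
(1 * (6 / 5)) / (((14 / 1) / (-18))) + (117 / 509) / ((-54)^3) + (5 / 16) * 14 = 2.83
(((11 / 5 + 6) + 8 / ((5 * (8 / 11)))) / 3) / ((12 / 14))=182 / 45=4.04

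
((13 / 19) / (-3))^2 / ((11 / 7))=1183 / 35739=0.03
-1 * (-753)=753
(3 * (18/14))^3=19683/343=57.38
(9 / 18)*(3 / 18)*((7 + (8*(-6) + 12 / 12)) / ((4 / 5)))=-25 / 6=-4.17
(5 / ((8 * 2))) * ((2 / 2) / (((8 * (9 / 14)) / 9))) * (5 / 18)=175 / 1152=0.15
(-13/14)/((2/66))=-429/14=-30.64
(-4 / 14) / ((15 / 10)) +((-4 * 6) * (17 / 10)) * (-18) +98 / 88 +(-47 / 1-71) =2852033 / 4620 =617.32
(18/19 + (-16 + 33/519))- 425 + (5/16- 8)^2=-320509441/841472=-380.89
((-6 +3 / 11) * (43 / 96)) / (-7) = 129 / 352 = 0.37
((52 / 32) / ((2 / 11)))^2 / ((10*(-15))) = -0.53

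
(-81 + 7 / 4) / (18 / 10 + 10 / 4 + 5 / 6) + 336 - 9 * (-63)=273369 / 308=887.56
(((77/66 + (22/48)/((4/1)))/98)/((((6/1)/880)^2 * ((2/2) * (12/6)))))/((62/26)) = 1612325/27342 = 58.97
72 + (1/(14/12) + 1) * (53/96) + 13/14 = 49697/672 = 73.95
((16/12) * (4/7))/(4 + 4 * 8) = 0.02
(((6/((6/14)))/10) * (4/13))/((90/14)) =196/2925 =0.07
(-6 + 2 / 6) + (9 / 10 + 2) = -83 / 30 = -2.77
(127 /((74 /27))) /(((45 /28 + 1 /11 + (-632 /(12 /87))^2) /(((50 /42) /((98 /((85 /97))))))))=1781175 /75812217629561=0.00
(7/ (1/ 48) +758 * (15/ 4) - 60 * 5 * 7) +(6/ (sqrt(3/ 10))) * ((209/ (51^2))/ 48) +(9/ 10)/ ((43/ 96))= 209 * sqrt(30)/ 62424 +464619/ 430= 1080.53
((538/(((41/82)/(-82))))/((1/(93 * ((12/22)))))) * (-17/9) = 92996528/11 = 8454229.82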